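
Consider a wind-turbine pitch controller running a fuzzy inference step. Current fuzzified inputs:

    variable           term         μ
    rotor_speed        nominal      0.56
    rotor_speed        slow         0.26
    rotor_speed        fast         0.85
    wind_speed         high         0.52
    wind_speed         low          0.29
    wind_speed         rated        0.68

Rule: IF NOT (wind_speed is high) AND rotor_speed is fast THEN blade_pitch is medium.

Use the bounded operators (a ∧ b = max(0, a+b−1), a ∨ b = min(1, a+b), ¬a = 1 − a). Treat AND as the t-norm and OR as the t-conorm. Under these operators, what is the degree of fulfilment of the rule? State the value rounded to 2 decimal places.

firing strength: ¬high=1−0.52=0.48, fast=0.85; AND[max(0, a+b−1)] → w = 0.33

0.33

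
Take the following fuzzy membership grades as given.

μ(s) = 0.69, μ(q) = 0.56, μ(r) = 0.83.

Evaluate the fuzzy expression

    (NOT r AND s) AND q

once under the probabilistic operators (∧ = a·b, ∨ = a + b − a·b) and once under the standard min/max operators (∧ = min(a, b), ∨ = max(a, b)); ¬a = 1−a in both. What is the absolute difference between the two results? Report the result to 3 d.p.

Under probabilistic:
  NOT r = 1 − 0.8300 = 0.1700
  NOT r AND s = a·b on (0.1700, 0.6900) = 0.1173
  (NOT r AND s) AND q = a·b on (0.1173, 0.5600) = 0.0657
  → value = 0.0657
Under standard min/max:
  NOT r = 1 − 0.83 = 0.17
  NOT r AND s = min(a, b) on (0.17, 0.69) = 0.17
  (NOT r AND s) AND q = min(a, b) on (0.17, 0.56) = 0.17
  → value = 0.1700
|0.0657 − 0.1700| = 0.104

0.104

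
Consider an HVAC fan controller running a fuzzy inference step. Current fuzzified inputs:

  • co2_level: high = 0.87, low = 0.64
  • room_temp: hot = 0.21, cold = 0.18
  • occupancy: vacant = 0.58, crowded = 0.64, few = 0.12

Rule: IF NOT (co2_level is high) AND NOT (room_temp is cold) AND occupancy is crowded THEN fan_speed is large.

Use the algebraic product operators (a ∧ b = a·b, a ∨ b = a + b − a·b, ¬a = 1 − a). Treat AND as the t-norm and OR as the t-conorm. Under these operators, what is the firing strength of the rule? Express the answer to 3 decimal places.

0.068

firing strength: ¬high=1−0.87=0.13, ¬cold=1−0.18=0.82, crowded=0.64; AND[a·b] → w = 0.0682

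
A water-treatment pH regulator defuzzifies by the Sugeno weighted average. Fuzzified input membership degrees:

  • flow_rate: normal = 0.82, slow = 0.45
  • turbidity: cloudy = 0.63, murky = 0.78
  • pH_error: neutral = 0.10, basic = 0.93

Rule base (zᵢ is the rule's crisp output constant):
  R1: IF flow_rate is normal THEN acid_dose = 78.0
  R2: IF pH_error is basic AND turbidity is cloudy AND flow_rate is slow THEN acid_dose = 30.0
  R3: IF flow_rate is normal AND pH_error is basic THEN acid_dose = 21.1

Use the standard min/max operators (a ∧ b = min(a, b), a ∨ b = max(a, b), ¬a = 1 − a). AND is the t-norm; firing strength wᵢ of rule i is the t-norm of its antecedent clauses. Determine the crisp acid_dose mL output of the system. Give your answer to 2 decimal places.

R1 (z=78.0): normal=0.82 → w = 0.82
R2 (z=30.0): basic=0.93, cloudy=0.63, slow=0.45; AND[min(a, b)] → w = 0.45
R3 (z=21.1): normal=0.82, basic=0.93; AND[min(a, b)] → w = 0.82
Weighted average = (0.82·78.0 + 0.45·30.0 + 0.82·21.1) / (0.82 + 0.45 + 0.82)
  = 94.7620 / 2.0900 = 45.34

45.34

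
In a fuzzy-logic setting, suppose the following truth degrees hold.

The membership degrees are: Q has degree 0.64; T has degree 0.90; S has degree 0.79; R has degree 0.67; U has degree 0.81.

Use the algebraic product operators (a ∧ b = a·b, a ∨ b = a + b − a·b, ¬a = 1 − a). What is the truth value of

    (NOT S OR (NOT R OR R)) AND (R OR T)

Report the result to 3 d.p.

NOT S = 1 − 0.7900 = 0.2100
NOT R = 1 − 0.6700 = 0.3300
NOT R OR R = a + b − a·b on (0.3300, 0.6700) = 0.7789
NOT S OR (NOT R OR R) = a + b − a·b on (0.2100, 0.7789) = 0.8253
R OR T = a + b − a·b on (0.6700, 0.9000) = 0.9670
(NOT S OR (NOT R OR R)) AND (R OR T) = a·b on (0.8253, 0.9670) = 0.7981

0.798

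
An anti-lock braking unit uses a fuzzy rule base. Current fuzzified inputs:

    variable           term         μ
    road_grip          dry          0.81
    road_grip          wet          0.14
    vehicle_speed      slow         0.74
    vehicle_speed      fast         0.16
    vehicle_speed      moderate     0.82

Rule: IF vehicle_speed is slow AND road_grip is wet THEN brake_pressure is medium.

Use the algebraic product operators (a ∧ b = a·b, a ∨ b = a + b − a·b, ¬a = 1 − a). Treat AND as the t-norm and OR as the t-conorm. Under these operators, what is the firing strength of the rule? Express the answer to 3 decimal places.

0.104

firing strength: slow=0.74, wet=0.14; AND[a·b] → w = 0.1036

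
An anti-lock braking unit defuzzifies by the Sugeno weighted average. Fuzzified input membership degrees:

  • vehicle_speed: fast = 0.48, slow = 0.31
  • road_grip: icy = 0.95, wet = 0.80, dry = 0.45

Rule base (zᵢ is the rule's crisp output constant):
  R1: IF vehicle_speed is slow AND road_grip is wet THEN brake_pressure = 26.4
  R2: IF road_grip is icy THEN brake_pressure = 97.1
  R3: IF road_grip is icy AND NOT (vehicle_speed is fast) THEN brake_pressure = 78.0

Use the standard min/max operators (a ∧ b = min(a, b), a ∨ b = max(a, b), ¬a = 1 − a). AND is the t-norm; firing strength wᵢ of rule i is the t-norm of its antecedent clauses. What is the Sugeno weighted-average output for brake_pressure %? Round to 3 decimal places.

R1 (z=26.4): slow=0.31, wet=0.80; AND[min(a, b)] → w = 0.31
R2 (z=97.1): icy=0.95 → w = 0.95
R3 (z=78.0): icy=0.95, ¬fast=1−0.48=0.52; AND[min(a, b)] → w = 0.52
Weighted average = (0.31·26.4 + 0.95·97.1 + 0.52·78.0) / (0.31 + 0.95 + 0.52)
  = 140.9890 / 1.7800 = 79.207

79.207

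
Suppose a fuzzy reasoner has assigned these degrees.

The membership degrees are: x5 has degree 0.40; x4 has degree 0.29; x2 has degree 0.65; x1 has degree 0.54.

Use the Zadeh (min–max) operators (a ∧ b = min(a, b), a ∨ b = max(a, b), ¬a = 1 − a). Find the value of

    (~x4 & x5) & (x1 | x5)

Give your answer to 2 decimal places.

0.40

~x4 = 1 − 0.29 = 0.71
~x4 & x5 = min(a, b) on (0.71, 0.40) = 0.40
x1 | x5 = max(a, b) on (0.54, 0.40) = 0.54
(~x4 & x5) & (x1 | x5) = min(a, b) on (0.40, 0.54) = 0.40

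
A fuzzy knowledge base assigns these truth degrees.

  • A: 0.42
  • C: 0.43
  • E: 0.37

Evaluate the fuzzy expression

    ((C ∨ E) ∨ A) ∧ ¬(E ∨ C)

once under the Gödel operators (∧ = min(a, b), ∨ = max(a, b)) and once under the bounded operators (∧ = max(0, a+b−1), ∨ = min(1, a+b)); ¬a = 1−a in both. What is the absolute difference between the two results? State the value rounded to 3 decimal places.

0.230

Under Gödel:
  C ∨ E = max(a, b) on (0.43, 0.37) = 0.43
  (C ∨ E) ∨ A = max(a, b) on (0.43, 0.42) = 0.43
  E ∨ C = max(a, b) on (0.37, 0.43) = 0.43
  ¬(E ∨ C) = 1 − 0.43 = 0.57
  ((C ∨ E) ∨ A) ∧ ¬(E ∨ C) = min(a, b) on (0.43, 0.57) = 0.43
  → value = 0.4300
Under bounded:
  C ∨ E = min(1, a+b) on (0.43, 0.37) = 0.80
  (C ∨ E) ∨ A = min(1, a+b) on (0.80, 0.42) = 1.00
  E ∨ C = min(1, a+b) on (0.37, 0.43) = 0.80
  ¬(E ∨ C) = 1 − 0.80 = 0.20
  ((C ∨ E) ∨ A) ∧ ¬(E ∨ C) = max(0, a+b−1) on (1.00, 0.20) = 0.20
  → value = 0.2000
|0.4300 − 0.2000| = 0.230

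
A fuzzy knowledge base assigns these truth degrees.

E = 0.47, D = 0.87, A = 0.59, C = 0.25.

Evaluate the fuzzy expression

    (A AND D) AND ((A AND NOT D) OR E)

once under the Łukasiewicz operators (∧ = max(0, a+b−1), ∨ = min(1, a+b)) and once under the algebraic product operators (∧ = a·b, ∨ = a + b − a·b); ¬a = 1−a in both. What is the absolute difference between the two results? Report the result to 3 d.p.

0.262

Under Łukasiewicz:
  A AND D = max(0, a+b−1) on (0.59, 0.87) = 0.46
  NOT D = 1 − 0.87 = 0.13
  A AND NOT D = max(0, a+b−1) on (0.59, 0.13) = 0.00
  (A AND NOT D) OR E = min(1, a+b) on (0.00, 0.47) = 0.47
  (A AND D) AND ((A AND NOT D) OR E) = max(0, a+b−1) on (0.46, 0.47) = 0.00
  → value = 0.0000
Under algebraic product:
  A AND D = a·b on (0.5900, 0.8700) = 0.5133
  NOT D = 1 − 0.8700 = 0.1300
  A AND NOT D = a·b on (0.5900, 0.1300) = 0.0767
  (A AND NOT D) OR E = a + b − a·b on (0.0767, 0.4700) = 0.5107
  (A AND D) AND ((A AND NOT D) OR E) = a·b on (0.5133, 0.5107) = 0.2621
  → value = 0.2621
|0.0000 − 0.2621| = 0.262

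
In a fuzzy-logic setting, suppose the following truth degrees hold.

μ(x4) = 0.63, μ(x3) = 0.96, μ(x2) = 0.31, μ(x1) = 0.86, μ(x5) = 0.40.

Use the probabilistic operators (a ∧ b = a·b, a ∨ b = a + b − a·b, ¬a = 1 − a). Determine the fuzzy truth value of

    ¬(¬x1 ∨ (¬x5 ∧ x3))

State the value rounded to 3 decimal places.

¬x1 = 1 − 0.8600 = 0.1400
¬x5 = 1 − 0.4000 = 0.6000
¬x5 ∧ x3 = a·b on (0.6000, 0.9600) = 0.5760
¬x1 ∨ (¬x5 ∧ x3) = a + b − a·b on (0.1400, 0.5760) = 0.6354
¬(¬x1 ∨ (¬x5 ∧ x3)) = 1 − 0.6354 = 0.3646

0.365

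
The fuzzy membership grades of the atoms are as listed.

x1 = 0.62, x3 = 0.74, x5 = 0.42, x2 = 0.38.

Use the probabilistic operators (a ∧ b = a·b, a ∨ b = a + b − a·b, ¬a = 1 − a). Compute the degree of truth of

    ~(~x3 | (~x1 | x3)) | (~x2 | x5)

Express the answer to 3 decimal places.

0.806

~x3 = 1 − 0.7400 = 0.2600
~x1 = 1 − 0.6200 = 0.3800
~x1 | x3 = a + b − a·b on (0.3800, 0.7400) = 0.8388
~x3 | (~x1 | x3) = a + b − a·b on (0.2600, 0.8388) = 0.8807
~(~x3 | (~x1 | x3)) = 1 − 0.8807 = 0.1193
~x2 = 1 − 0.3800 = 0.6200
~x2 | x5 = a + b − a·b on (0.6200, 0.4200) = 0.7796
~(~x3 | (~x1 | x3)) | (~x2 | x5) = a + b − a·b on (0.1193, 0.7796) = 0.8059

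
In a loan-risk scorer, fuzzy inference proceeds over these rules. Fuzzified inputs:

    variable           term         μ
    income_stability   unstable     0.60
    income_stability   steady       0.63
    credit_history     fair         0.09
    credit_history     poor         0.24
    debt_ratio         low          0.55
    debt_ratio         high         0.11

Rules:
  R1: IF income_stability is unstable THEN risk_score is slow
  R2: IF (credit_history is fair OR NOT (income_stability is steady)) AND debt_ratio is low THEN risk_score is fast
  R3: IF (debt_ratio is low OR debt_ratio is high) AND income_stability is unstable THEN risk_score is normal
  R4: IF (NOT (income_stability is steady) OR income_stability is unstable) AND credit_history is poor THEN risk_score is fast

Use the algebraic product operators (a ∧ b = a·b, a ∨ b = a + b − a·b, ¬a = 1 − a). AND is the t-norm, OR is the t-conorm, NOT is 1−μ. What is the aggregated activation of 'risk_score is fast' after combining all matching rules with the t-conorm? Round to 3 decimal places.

R1: unstable=0.60 → w = 0.6000
R2: (fair=0.09 OR ¬steady=1−0.63=0.37) = 0.4267; AND[a·b] with low=0.55 → w = 0.2347
R3: (low=0.55 OR high=0.11) = 0.5995; AND[a·b] with unstable=0.60 → w = 0.3597
R4: (¬steady=1−0.63=0.37 OR unstable=0.60) = 0.7480; AND[a·b] with poor=0.24 → w = 0.1795
Rules with consequent 'fast': {R2, R4} → strengths 0.2347, 0.1795
Aggregate via t-conorm [a + b − a·b]: 0.3721

0.372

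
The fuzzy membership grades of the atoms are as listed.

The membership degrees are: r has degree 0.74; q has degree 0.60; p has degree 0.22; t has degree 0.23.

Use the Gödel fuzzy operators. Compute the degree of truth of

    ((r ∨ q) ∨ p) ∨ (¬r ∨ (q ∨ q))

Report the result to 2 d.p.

r ∨ q = max(a, b) on (0.74, 0.60) = 0.74
(r ∨ q) ∨ p = max(a, b) on (0.74, 0.22) = 0.74
¬r = 1 − 0.74 = 0.26
q ∨ q = max(a, b) on (0.60, 0.60) = 0.60
¬r ∨ (q ∨ q) = max(a, b) on (0.26, 0.60) = 0.60
((r ∨ q) ∨ p) ∨ (¬r ∨ (q ∨ q)) = max(a, b) on (0.74, 0.60) = 0.74

0.74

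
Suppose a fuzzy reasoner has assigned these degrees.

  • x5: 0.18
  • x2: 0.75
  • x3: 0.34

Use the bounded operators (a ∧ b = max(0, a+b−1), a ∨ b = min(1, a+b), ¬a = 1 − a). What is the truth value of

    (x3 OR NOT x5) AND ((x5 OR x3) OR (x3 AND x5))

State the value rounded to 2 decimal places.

0.52

NOT x5 = 1 − 0.18 = 0.82
x3 OR NOT x5 = min(1, a+b) on (0.34, 0.82) = 1.00
x5 OR x3 = min(1, a+b) on (0.18, 0.34) = 0.52
x3 AND x5 = max(0, a+b−1) on (0.34, 0.18) = 0.00
(x5 OR x3) OR (x3 AND x5) = min(1, a+b) on (0.52, 0.00) = 0.52
(x3 OR NOT x5) AND ((x5 OR x3) OR (x3 AND x5)) = max(0, a+b−1) on (1.00, 0.52) = 0.52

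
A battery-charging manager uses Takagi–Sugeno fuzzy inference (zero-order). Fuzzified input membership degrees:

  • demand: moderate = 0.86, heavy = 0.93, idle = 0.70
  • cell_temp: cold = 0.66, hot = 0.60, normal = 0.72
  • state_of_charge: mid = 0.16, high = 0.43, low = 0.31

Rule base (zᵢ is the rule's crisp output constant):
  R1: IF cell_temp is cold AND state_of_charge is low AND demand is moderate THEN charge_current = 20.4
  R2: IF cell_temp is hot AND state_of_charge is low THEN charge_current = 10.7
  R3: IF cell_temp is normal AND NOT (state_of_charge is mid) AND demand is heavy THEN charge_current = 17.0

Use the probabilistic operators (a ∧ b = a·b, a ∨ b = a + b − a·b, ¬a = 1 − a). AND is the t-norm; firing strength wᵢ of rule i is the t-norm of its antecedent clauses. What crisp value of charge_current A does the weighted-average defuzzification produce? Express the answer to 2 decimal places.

16.38

R1 (z=20.4): cold=0.66, low=0.31, moderate=0.86; AND[a·b] → w = 0.1760
R2 (z=10.7): hot=0.60, low=0.31; AND[a·b] → w = 0.1860
R3 (z=17.0): normal=0.72, ¬mid=1−0.16=0.84, heavy=0.93; AND[a·b] → w = 0.5625
Weighted average = (0.1760·20.4 + 0.1860·10.7 + 0.5625·17.0) / (0.1760 + 0.1860 + 0.5625)
  = 15.1416 / 0.9244 = 16.38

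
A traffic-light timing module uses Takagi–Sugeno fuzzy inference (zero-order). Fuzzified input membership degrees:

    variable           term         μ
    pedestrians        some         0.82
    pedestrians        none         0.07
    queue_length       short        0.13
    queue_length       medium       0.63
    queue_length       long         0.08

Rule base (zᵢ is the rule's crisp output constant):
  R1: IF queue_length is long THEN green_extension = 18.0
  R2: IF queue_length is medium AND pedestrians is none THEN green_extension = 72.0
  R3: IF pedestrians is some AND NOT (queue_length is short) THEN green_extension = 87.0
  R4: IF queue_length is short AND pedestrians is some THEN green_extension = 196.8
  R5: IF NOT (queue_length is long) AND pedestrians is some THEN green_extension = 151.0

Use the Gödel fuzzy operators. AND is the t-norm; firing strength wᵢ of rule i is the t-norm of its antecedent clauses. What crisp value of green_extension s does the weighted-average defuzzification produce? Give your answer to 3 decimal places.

118.346

R1 (z=18.0): long=0.08 → w = 0.08
R2 (z=72.0): medium=0.63, none=0.07; AND[min(a, b)] → w = 0.07
R3 (z=87.0): some=0.82, ¬short=1−0.13=0.87; AND[min(a, b)] → w = 0.82
R4 (z=196.8): short=0.13, some=0.82; AND[min(a, b)] → w = 0.13
R5 (z=151.0): ¬long=1−0.08=0.92, some=0.82; AND[min(a, b)] → w = 0.82
Weighted average = (0.08·18.0 + 0.07·72.0 + 0.82·87.0 + 0.13·196.8 + 0.82·151.0) / (0.08 + 0.07 + 0.82 + 0.13 + 0.82)
  = 227.2240 / 1.9200 = 118.346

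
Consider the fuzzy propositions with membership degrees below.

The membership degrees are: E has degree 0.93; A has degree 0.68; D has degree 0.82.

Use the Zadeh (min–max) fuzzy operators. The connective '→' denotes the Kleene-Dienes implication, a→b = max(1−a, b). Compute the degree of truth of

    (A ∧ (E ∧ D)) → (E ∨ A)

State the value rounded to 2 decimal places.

E ∧ D = min(a, b) on (0.93, 0.82) = 0.82
A ∧ (E ∧ D) = min(a, b) on (0.68, 0.82) = 0.68
E ∨ A = max(a, b) on (0.93, 0.68) = 0.93
(A ∧ (E ∧ D)) → (E ∨ A)  [Kleene-Dienes: max(1−a, b)] with a=0.68, b=0.93 → 0.93

0.93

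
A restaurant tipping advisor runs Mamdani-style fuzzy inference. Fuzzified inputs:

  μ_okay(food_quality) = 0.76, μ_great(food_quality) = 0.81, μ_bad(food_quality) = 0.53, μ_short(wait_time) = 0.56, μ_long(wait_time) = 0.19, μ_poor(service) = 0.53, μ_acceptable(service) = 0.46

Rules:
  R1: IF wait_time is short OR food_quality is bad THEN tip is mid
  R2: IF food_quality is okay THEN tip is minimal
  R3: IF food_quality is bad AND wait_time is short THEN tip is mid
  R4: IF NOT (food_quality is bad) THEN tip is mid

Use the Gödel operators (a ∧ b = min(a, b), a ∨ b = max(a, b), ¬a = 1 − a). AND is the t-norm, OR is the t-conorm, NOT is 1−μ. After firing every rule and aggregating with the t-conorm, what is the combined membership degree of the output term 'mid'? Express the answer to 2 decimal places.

R1: short=0.56, bad=0.53; OR[max(a, b)] → w = 0.56
R2: okay=0.76 → w = 0.76
R3: bad=0.53, short=0.56; AND[min(a, b)] → w = 0.53
R4: ¬bad=1−0.53=0.47 → w = 0.47
Rules with consequent 'mid': {R1, R3, R4} → strengths 0.56, 0.53, 0.47
Aggregate via t-conorm [max(a, b)]: 0.56

0.56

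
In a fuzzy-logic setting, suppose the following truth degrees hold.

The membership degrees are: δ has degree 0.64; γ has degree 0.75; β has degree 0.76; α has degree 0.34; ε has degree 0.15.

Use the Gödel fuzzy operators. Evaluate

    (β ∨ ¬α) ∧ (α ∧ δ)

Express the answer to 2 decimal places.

0.34

¬α = 1 − 0.34 = 0.66
β ∨ ¬α = max(a, b) on (0.76, 0.66) = 0.76
α ∧ δ = min(a, b) on (0.34, 0.64) = 0.34
(β ∨ ¬α) ∧ (α ∧ δ) = min(a, b) on (0.76, 0.34) = 0.34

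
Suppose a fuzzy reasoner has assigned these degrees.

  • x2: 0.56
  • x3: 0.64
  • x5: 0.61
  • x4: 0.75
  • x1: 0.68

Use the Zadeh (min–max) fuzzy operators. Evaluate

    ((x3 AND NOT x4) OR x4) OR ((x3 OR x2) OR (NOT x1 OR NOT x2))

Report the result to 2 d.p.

NOT x4 = 1 − 0.75 = 0.25
x3 AND NOT x4 = min(a, b) on (0.64, 0.25) = 0.25
(x3 AND NOT x4) OR x4 = max(a, b) on (0.25, 0.75) = 0.75
x3 OR x2 = max(a, b) on (0.64, 0.56) = 0.64
NOT x1 = 1 − 0.68 = 0.32
NOT x2 = 1 − 0.56 = 0.44
NOT x1 OR NOT x2 = max(a, b) on (0.32, 0.44) = 0.44
(x3 OR x2) OR (NOT x1 OR NOT x2) = max(a, b) on (0.64, 0.44) = 0.64
((x3 AND NOT x4) OR x4) OR ((x3 OR x2) OR (NOT x1 OR NOT x2)) = max(a, b) on (0.75, 0.64) = 0.75

0.75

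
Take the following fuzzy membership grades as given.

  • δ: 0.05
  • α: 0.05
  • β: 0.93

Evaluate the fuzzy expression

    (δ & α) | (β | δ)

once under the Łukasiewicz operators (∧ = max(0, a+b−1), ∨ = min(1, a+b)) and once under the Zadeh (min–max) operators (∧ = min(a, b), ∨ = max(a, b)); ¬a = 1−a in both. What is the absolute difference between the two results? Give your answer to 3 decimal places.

0.050

Under Łukasiewicz:
  δ & α = max(0, a+b−1) on (0.05, 0.05) = 0.00
  β | δ = min(1, a+b) on (0.93, 0.05) = 0.98
  (δ & α) | (β | δ) = min(1, a+b) on (0.00, 0.98) = 0.98
  → value = 0.9800
Under Zadeh (min–max):
  δ & α = min(a, b) on (0.05, 0.05) = 0.05
  β | δ = max(a, b) on (0.93, 0.05) = 0.93
  (δ & α) | (β | δ) = max(a, b) on (0.05, 0.93) = 0.93
  → value = 0.9300
|0.9800 − 0.9300| = 0.050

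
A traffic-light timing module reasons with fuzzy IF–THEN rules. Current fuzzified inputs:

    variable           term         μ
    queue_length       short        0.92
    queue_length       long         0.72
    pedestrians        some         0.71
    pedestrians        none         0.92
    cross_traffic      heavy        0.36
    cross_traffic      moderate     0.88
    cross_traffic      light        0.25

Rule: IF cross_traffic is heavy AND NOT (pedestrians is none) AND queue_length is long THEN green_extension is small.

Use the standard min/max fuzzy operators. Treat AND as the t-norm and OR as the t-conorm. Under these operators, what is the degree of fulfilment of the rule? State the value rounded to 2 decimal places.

0.08

firing strength: heavy=0.36, ¬none=1−0.92=0.08, long=0.72; AND[min(a, b)] → w = 0.08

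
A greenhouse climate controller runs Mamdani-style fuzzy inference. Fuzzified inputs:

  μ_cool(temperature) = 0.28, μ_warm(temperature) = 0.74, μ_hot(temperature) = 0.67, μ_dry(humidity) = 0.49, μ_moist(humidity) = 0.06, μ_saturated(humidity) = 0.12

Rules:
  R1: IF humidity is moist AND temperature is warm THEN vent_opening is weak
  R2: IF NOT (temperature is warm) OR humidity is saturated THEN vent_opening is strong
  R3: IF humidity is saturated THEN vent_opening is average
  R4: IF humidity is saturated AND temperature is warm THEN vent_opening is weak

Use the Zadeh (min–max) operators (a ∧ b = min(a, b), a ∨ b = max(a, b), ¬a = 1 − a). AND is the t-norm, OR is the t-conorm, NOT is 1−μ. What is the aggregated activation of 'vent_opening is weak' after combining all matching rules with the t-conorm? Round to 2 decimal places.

R1: moist=0.06, warm=0.74; AND[min(a, b)] → w = 0.06
R2: ¬warm=1−0.74=0.26, saturated=0.12; OR[max(a, b)] → w = 0.26
R3: saturated=0.12 → w = 0.12
R4: saturated=0.12, warm=0.74; AND[min(a, b)] → w = 0.12
Rules with consequent 'weak': {R1, R4} → strengths 0.06, 0.12
Aggregate via t-conorm [max(a, b)]: 0.12

0.12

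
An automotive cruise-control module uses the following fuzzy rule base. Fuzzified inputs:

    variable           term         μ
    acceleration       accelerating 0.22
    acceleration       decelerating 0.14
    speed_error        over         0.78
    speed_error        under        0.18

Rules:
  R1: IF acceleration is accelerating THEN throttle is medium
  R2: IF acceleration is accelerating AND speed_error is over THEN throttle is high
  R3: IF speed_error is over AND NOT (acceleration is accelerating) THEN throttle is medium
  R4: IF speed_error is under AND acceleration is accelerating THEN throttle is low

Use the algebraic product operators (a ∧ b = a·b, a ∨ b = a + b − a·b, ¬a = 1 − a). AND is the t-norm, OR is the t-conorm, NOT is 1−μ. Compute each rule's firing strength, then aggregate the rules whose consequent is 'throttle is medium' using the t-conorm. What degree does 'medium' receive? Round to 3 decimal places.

0.695

R1: accelerating=0.22 → w = 0.2200
R2: accelerating=0.22, over=0.78; AND[a·b] → w = 0.1716
R3: over=0.78, ¬accelerating=1−0.22=0.78; AND[a·b] → w = 0.6084
R4: under=0.18, accelerating=0.22; AND[a·b] → w = 0.0396
Rules with consequent 'medium': {R1, R3} → strengths 0.2200, 0.6084
Aggregate via t-conorm [a + b − a·b]: 0.6946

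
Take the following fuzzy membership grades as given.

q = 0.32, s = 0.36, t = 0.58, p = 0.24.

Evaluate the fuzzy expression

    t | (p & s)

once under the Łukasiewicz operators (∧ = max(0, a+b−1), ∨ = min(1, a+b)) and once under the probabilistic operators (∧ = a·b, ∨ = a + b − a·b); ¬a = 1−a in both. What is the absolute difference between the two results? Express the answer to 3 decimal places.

0.036

Under Łukasiewicz:
  p & s = max(0, a+b−1) on (0.24, 0.36) = 0.00
  t | (p & s) = min(1, a+b) on (0.58, 0.00) = 0.58
  → value = 0.5800
Under probabilistic:
  p & s = a·b on (0.2400, 0.3600) = 0.0864
  t | (p & s) = a + b − a·b on (0.5800, 0.0864) = 0.6163
  → value = 0.6163
|0.5800 − 0.6163| = 0.036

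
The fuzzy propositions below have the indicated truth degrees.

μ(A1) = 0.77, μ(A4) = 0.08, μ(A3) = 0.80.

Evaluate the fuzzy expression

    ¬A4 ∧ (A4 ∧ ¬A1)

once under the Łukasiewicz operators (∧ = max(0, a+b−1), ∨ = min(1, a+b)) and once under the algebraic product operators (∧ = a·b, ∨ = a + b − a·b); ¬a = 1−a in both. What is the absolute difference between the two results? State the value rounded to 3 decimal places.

0.017

Under Łukasiewicz:
  ¬A4 = 1 − 0.08 = 0.92
  ¬A1 = 1 − 0.77 = 0.23
  A4 ∧ ¬A1 = max(0, a+b−1) on (0.08, 0.23) = 0.00
  ¬A4 ∧ (A4 ∧ ¬A1) = max(0, a+b−1) on (0.92, 0.00) = 0.00
  → value = 0.0000
Under algebraic product:
  ¬A4 = 1 − 0.0800 = 0.9200
  ¬A1 = 1 − 0.7700 = 0.2300
  A4 ∧ ¬A1 = a·b on (0.0800, 0.2300) = 0.0184
  ¬A4 ∧ (A4 ∧ ¬A1) = a·b on (0.9200, 0.0184) = 0.0169
  → value = 0.0169
|0.0000 − 0.0169| = 0.017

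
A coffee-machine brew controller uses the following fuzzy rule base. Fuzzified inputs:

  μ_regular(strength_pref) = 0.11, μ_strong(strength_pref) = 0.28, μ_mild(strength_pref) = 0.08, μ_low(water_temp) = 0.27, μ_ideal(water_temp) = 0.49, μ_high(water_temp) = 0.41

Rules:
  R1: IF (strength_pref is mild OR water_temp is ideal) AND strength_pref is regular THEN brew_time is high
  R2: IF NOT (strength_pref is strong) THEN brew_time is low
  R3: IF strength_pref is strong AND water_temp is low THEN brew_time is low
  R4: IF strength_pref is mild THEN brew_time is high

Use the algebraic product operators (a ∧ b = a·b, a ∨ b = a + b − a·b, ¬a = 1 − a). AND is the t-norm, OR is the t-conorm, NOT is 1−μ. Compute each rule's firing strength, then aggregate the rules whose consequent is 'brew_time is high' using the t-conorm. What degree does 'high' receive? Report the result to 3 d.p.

R1: (mild=0.08 OR ideal=0.49) = 0.5308; AND[a·b] with regular=0.11 → w = 0.0584
R2: ¬strong=1−0.28=0.72 → w = 0.7200
R3: strong=0.28, low=0.27; AND[a·b] → w = 0.0756
R4: mild=0.08 → w = 0.0800
Rules with consequent 'high': {R1, R4} → strengths 0.0584, 0.0800
Aggregate via t-conorm [a + b − a·b]: 0.1337

0.134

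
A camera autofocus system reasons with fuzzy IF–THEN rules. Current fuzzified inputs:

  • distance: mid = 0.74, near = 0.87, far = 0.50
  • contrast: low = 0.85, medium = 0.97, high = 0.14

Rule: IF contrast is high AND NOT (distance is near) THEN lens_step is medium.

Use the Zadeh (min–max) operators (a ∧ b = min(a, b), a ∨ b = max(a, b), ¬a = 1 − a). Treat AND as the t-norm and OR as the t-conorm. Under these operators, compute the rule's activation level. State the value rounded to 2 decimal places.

firing strength: high=0.14, ¬near=1−0.87=0.13; AND[min(a, b)] → w = 0.13

0.13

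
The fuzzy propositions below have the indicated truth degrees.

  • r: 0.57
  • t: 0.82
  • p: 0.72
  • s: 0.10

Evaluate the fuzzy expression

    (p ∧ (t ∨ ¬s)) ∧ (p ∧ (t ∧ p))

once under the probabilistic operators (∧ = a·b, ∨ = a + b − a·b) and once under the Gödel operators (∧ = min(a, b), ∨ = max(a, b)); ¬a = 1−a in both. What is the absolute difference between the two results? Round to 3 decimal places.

0.419

Under probabilistic:
  ¬s = 1 − 0.1000 = 0.9000
  t ∨ ¬s = a + b − a·b on (0.8200, 0.9000) = 0.9820
  p ∧ (t ∨ ¬s) = a·b on (0.7200, 0.9820) = 0.7070
  t ∧ p = a·b on (0.8200, 0.7200) = 0.5904
  p ∧ (t ∧ p) = a·b on (0.7200, 0.5904) = 0.4251
  (p ∧ (t ∨ ¬s)) ∧ (p ∧ (t ∧ p)) = a·b on (0.7070, 0.4251) = 0.3006
  → value = 0.3006
Under Gödel:
  ¬s = 1 − 0.10 = 0.90
  t ∨ ¬s = max(a, b) on (0.82, 0.90) = 0.90
  p ∧ (t ∨ ¬s) = min(a, b) on (0.72, 0.90) = 0.72
  t ∧ p = min(a, b) on (0.82, 0.72) = 0.72
  p ∧ (t ∧ p) = min(a, b) on (0.72, 0.72) = 0.72
  (p ∧ (t ∨ ¬s)) ∧ (p ∧ (t ∧ p)) = min(a, b) on (0.72, 0.72) = 0.72
  → value = 0.7200
|0.3006 − 0.7200| = 0.419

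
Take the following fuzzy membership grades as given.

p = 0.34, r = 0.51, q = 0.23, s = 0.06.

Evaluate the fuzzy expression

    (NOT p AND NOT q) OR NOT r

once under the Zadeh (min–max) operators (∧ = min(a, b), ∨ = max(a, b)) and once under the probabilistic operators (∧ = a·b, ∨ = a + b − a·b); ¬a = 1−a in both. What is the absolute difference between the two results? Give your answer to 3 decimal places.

0.089

Under Zadeh (min–max):
  NOT p = 1 − 0.34 = 0.66
  NOT q = 1 − 0.23 = 0.77
  NOT p AND NOT q = min(a, b) on (0.66, 0.77) = 0.66
  NOT r = 1 − 0.51 = 0.49
  (NOT p AND NOT q) OR NOT r = max(a, b) on (0.66, 0.49) = 0.66
  → value = 0.6600
Under probabilistic:
  NOT p = 1 − 0.3400 = 0.6600
  NOT q = 1 − 0.2300 = 0.7700
  NOT p AND NOT q = a·b on (0.6600, 0.7700) = 0.5082
  NOT r = 1 − 0.5100 = 0.4900
  (NOT p AND NOT q) OR NOT r = a + b − a·b on (0.5082, 0.4900) = 0.7492
  → value = 0.7492
|0.6600 − 0.7492| = 0.089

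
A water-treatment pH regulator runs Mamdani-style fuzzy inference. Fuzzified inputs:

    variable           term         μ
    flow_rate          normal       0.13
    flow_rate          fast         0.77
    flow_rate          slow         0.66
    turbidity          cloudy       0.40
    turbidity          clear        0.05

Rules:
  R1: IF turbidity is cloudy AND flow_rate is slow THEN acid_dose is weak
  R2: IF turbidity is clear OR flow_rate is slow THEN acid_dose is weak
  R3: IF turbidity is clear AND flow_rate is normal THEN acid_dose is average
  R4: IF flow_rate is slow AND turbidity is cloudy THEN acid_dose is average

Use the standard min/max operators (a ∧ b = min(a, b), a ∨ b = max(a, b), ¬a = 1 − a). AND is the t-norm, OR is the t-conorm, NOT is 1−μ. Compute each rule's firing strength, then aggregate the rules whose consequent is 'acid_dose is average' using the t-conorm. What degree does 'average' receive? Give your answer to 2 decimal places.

R1: cloudy=0.40, slow=0.66; AND[min(a, b)] → w = 0.40
R2: clear=0.05, slow=0.66; OR[max(a, b)] → w = 0.66
R3: clear=0.05, normal=0.13; AND[min(a, b)] → w = 0.05
R4: slow=0.66, cloudy=0.40; AND[min(a, b)] → w = 0.40
Rules with consequent 'average': {R3, R4} → strengths 0.05, 0.40
Aggregate via t-conorm [max(a, b)]: 0.40

0.40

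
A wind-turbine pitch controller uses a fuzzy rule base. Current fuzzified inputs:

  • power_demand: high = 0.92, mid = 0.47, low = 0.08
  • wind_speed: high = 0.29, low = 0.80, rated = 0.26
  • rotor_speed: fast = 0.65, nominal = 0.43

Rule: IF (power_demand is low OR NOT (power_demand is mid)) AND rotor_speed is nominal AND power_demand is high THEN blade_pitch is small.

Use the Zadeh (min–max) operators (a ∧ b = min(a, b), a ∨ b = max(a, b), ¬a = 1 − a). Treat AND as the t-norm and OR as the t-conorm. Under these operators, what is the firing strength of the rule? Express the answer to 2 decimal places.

0.43

firing strength: (low=0.08 OR ¬mid=1−0.47=0.53) = 0.53; AND[min(a, b)] with nominal=0.43, high=0.92 → w = 0.43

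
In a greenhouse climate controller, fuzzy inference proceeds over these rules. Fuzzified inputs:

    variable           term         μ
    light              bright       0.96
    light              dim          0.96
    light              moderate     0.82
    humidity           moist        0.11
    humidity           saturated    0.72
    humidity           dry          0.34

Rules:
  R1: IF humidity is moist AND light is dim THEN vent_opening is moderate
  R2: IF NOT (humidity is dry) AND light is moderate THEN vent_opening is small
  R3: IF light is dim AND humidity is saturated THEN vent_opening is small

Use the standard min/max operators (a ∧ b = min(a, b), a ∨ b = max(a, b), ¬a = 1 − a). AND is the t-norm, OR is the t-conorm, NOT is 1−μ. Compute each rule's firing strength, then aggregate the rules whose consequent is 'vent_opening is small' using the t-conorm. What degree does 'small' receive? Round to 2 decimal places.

R1: moist=0.11, dim=0.96; AND[min(a, b)] → w = 0.11
R2: ¬dry=1−0.34=0.66, moderate=0.82; AND[min(a, b)] → w = 0.66
R3: dim=0.96, saturated=0.72; AND[min(a, b)] → w = 0.72
Rules with consequent 'small': {R2, R3} → strengths 0.66, 0.72
Aggregate via t-conorm [max(a, b)]: 0.72

0.72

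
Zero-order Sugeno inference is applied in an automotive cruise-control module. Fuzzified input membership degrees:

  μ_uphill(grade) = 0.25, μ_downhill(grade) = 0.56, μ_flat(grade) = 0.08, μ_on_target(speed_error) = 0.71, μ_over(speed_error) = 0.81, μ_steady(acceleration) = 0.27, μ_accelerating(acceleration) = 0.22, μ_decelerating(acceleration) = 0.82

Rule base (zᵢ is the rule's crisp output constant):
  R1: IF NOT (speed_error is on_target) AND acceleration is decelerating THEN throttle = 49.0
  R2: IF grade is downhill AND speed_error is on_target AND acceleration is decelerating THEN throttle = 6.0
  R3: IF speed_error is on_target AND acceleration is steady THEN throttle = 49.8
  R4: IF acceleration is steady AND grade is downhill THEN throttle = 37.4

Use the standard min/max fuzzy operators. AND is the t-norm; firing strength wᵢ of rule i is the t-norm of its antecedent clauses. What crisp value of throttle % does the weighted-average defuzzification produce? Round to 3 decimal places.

R1 (z=49.0): ¬on_target=1−0.71=0.29, decelerating=0.82; AND[min(a, b)] → w = 0.29
R2 (z=6.0): downhill=0.56, on_target=0.71, decelerating=0.82; AND[min(a, b)] → w = 0.56
R3 (z=49.8): on_target=0.71, steady=0.27; AND[min(a, b)] → w = 0.27
R4 (z=37.4): steady=0.27, downhill=0.56; AND[min(a, b)] → w = 0.27
Weighted average = (0.29·49.0 + 0.56·6.0 + 0.27·49.8 + 0.27·37.4) / (0.29 + 0.56 + 0.27 + 0.27)
  = 41.1140 / 1.3900 = 29.578

29.578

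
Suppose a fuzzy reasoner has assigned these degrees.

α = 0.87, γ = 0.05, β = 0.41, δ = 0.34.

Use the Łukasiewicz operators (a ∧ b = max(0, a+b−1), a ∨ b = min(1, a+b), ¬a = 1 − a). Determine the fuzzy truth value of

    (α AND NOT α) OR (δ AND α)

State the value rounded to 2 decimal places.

0.21

NOT α = 1 − 0.87 = 0.13
α AND NOT α = max(0, a+b−1) on (0.87, 0.13) = 0.00
δ AND α = max(0, a+b−1) on (0.34, 0.87) = 0.21
(α AND NOT α) OR (δ AND α) = min(1, a+b) on (0.00, 0.21) = 0.21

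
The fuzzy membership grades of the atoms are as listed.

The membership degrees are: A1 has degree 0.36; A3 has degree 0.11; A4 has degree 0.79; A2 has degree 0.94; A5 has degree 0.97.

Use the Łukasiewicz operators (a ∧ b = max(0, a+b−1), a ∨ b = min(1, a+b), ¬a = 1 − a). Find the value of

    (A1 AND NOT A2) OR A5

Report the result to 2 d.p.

0.97

NOT A2 = 1 − 0.94 = 0.06
A1 AND NOT A2 = max(0, a+b−1) on (0.36, 0.06) = 0.00
(A1 AND NOT A2) OR A5 = min(1, a+b) on (0.00, 0.97) = 0.97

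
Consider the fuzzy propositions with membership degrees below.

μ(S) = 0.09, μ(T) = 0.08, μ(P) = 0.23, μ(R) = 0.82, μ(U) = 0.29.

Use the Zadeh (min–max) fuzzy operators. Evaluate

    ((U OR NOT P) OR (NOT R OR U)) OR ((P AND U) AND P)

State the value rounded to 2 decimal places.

NOT P = 1 − 0.23 = 0.77
U OR NOT P = max(a, b) on (0.29, 0.77) = 0.77
NOT R = 1 − 0.82 = 0.18
NOT R OR U = max(a, b) on (0.18, 0.29) = 0.29
(U OR NOT P) OR (NOT R OR U) = max(a, b) on (0.77, 0.29) = 0.77
P AND U = min(a, b) on (0.23, 0.29) = 0.23
(P AND U) AND P = min(a, b) on (0.23, 0.23) = 0.23
((U OR NOT P) OR (NOT R OR U)) OR ((P AND U) AND P) = max(a, b) on (0.77, 0.23) = 0.77

0.77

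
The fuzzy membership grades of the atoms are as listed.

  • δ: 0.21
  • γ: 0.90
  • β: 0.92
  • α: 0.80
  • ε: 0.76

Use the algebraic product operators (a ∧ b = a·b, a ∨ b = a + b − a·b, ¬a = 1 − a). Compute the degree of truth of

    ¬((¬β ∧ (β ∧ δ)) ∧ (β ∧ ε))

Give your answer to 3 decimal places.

0.989

¬β = 1 − 0.9200 = 0.0800
β ∧ δ = a·b on (0.9200, 0.2100) = 0.1932
¬β ∧ (β ∧ δ) = a·b on (0.0800, 0.1932) = 0.0155
β ∧ ε = a·b on (0.9200, 0.7600) = 0.6992
(¬β ∧ (β ∧ δ)) ∧ (β ∧ ε) = a·b on (0.0155, 0.6992) = 0.0108
¬((¬β ∧ (β ∧ δ)) ∧ (β ∧ ε)) = 1 − 0.0108 = 0.9892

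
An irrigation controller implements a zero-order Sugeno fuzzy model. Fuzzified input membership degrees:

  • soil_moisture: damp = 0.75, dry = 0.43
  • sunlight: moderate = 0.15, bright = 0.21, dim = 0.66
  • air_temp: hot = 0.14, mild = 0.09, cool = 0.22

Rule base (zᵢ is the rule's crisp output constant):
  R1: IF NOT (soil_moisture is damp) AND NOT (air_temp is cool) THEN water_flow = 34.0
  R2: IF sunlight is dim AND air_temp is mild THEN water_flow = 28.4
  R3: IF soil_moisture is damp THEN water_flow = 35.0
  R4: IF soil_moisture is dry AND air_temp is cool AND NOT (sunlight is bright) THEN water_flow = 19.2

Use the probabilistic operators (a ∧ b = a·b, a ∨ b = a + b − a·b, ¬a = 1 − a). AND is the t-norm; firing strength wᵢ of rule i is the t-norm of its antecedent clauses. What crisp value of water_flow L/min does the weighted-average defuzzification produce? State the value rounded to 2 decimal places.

33.36

R1 (z=34.0): ¬damp=1−0.75=0.25, ¬cool=1−0.22=0.78; AND[a·b] → w = 0.1950
R2 (z=28.4): dim=0.66, mild=0.09; AND[a·b] → w = 0.0594
R3 (z=35.0): damp=0.75 → w = 0.7500
R4 (z=19.2): dry=0.43, cool=0.22, ¬bright=1−0.21=0.79; AND[a·b] → w = 0.0747
Weighted average = (0.1950·34.0 + 0.0594·28.4 + 0.7500·35.0 + 0.0747·19.2) / (0.1950 + 0.0594 + 0.7500 + 0.0747)
  = 36.0019 / 1.0791 = 33.36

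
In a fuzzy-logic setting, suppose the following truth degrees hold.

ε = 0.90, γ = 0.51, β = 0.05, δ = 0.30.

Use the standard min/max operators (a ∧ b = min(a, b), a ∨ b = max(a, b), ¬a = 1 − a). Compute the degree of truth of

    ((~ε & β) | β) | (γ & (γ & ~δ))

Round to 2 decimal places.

0.51

~ε = 1 − 0.90 = 0.10
~ε & β = min(a, b) on (0.10, 0.05) = 0.05
(~ε & β) | β = max(a, b) on (0.05, 0.05) = 0.05
~δ = 1 − 0.30 = 0.70
γ & ~δ = min(a, b) on (0.51, 0.70) = 0.51
γ & (γ & ~δ) = min(a, b) on (0.51, 0.51) = 0.51
((~ε & β) | β) | (γ & (γ & ~δ)) = max(a, b) on (0.05, 0.51) = 0.51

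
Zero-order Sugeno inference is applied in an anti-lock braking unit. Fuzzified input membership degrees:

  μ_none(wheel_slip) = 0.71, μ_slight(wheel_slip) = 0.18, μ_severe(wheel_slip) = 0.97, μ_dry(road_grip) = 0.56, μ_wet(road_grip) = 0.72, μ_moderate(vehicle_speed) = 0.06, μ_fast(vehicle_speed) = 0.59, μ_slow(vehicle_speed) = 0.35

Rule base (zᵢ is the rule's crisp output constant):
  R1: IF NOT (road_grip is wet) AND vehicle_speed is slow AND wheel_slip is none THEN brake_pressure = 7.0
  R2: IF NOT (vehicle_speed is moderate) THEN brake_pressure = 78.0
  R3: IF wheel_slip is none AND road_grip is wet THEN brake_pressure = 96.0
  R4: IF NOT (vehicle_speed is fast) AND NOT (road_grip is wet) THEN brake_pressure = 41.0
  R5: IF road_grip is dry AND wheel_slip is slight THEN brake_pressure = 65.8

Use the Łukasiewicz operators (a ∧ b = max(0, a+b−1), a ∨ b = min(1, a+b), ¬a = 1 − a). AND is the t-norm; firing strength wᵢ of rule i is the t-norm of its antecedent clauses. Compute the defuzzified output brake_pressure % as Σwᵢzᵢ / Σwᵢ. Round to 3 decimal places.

83.650

R1 (z=7.0): ¬wet=1−0.72=0.28, slow=0.35, none=0.71; AND[max(0, a+b−1)] → w = 0.00
R2 (z=78.0): ¬moderate=1−0.06=0.94 → w = 0.94
R3 (z=96.0): none=0.71, wet=0.72; AND[max(0, a+b−1)] → w = 0.43
R4 (z=41.0): ¬fast=1−0.59=0.41, ¬wet=1−0.72=0.28; AND[max(0, a+b−1)] → w = 0.00
R5 (z=65.8): dry=0.56, slight=0.18; AND[max(0, a+b−1)] → w = 0.00
Weighted average = (0.00·7.0 + 0.94·78.0 + 0.43·96.0 + 0.00·41.0 + 0.00·65.8) / (0.00 + 0.94 + 0.43 + 0.00 + 0.00)
  = 114.6000 / 1.3700 = 83.650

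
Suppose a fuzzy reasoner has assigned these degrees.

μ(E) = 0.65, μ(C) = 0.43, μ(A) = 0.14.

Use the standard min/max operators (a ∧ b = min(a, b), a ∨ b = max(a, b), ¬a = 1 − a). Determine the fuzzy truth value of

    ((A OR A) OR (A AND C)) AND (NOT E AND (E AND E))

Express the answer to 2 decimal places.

A OR A = max(a, b) on (0.14, 0.14) = 0.14
A AND C = min(a, b) on (0.14, 0.43) = 0.14
(A OR A) OR (A AND C) = max(a, b) on (0.14, 0.14) = 0.14
NOT E = 1 − 0.65 = 0.35
E AND E = min(a, b) on (0.65, 0.65) = 0.65
NOT E AND (E AND E) = min(a, b) on (0.35, 0.65) = 0.35
((A OR A) OR (A AND C)) AND (NOT E AND (E AND E)) = min(a, b) on (0.14, 0.35) = 0.14

0.14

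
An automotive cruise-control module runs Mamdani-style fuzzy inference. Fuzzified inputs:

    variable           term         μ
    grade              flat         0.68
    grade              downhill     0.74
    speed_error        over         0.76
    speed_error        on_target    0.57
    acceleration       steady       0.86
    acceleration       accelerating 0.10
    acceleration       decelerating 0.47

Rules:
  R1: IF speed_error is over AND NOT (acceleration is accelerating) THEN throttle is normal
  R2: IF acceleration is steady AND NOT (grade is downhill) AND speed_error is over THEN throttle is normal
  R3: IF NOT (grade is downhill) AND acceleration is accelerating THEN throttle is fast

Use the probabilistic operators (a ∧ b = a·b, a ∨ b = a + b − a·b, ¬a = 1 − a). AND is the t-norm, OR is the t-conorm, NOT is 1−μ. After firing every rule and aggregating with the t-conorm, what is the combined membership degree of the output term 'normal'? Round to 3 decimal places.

R1: over=0.76, ¬accelerating=1−0.10=0.90; AND[a·b] → w = 0.6840
R2: steady=0.86, ¬downhill=1−0.74=0.26, over=0.76; AND[a·b] → w = 0.1699
R3: ¬downhill=1−0.74=0.26, accelerating=0.10; AND[a·b] → w = 0.0260
Rules with consequent 'normal': {R1, R2} → strengths 0.6840, 0.1699
Aggregate via t-conorm [a + b − a·b]: 0.7377

0.738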